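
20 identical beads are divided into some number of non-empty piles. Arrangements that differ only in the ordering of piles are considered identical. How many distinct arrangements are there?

627

A full systematic count gives 627.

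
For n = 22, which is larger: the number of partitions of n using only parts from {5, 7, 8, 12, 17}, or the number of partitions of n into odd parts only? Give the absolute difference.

Partitions of 22 using only parts from {5, 7, 8, 12, 17}: 4.
Partitions of 22 into odd parts only: 89.
|4 − 89| = 85.

85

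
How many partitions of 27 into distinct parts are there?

192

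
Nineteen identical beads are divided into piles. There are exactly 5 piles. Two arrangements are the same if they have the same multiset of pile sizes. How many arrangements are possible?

70

A partial list (first 12 by largest part):
15+1+1+1+1
14+2+1+1+1
13+3+1+1+1
13+2+2+1+1
12+4+1+1+1
12+3+2+1+1
12+2+2+2+1
11+5+1+1+1
11+4+2+1+1
11+3+3+1+1
11+3+2+2+1
11+2+2+2+2
…and 58 more, for 70 total.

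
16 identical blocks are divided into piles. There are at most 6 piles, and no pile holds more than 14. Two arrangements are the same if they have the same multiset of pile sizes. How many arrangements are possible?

There are 134 such partitions.

134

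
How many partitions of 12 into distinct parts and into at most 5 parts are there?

15

Enumerating:
12
11,1
10,2
9,3
9,2,1
8,4
8,3,1
7,5
7,4,1
7,3,2
6,5,1
6,4,2
6,3,2,1
5,4,3
5,4,2,1
That's 15 in total.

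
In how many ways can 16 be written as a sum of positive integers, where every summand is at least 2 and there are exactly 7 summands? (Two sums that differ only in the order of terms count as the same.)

2

Listing the qualifying partitions of 16:
2+2+2+2+2+2+4
2+2+2+2+2+3+3
Counting gives 2.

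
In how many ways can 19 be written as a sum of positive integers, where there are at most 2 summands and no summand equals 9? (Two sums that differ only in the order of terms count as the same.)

Listing the qualifying partitions of 19:
19
18 + 1
17 + 2
16 + 3
15 + 4
14 + 5
13 + 6
12 + 7
11 + 8
That's 9 in total.

9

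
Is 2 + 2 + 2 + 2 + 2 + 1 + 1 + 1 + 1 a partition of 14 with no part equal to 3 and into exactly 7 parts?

No

The parts sum to 14, and the condition 'there are exactly 7 summands' is violated.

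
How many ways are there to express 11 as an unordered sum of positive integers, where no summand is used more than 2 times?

27

A partial list (first 12 by largest part):
11
1,10
2,9
1,1,9
3,8
1,2,8
4,7
1,3,7
2,2,7
1,1,2,7
5,6
1,4,6
…and 15 more, for 27 total.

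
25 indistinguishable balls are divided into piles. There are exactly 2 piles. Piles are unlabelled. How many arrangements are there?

Enumerating:
24+1
23+2
22+3
21+4
20+5
19+6
18+7
17+8
16+9
15+10
14+11
13+12

12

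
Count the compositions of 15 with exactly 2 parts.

14

Equivalently, choose which 1 of the 14 gaps become plus signs: C(14,1) = 14.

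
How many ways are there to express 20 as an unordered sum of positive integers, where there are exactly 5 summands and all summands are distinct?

Enumerating:
10, 4, 3, 2, 1
9, 5, 3, 2, 1
8, 6, 3, 2, 1
8, 5, 4, 2, 1
7, 6, 4, 2, 1
7, 5, 4, 3, 1
6, 5, 4, 3, 2
Counting gives 7.

7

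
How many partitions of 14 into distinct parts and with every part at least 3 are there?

7

Listing the qualifying partitions of 14:
14
11,3
10,4
9,5
8,6
7,4,3
6,5,3
Counting gives 7.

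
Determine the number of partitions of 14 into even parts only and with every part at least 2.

15

The partitions of 14 that satisfy the conditions:
14
2+12
4+10
2+2+10
6+8
2+4+8
2+2+2+8
2+6+6
4+4+6
2+2+4+6
2+2+2+2+6
2+4+4+4
2+2+2+4+4
2+2+2+2+2+4
2+2+2+2+2+2+2
That's 15 in total.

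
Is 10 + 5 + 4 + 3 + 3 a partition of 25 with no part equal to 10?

No

The parts sum to 25, and the condition 'no summand equals 10' is violated.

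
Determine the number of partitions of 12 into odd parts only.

They are:
11+1
9+3
9+1+1+1
7+5
7+3+1+1
7+1+1+1+1+1
5+5+1+1
5+3+3+1
5+3+1+1+1+1
5+1+1+1+1+1+1+1
3+3+3+3
3+3+3+1+1+1
3+3+1+1+1+1+1+1
3+1+1+1+1+1+1+1+1+1
1+1+1+1+1+1+1+1+1+1+1+1

15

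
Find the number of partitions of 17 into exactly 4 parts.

39

A partial list (first 12 by largest part):
14+1+1+1
13+2+1+1
12+3+1+1
12+2+2+1
11+4+1+1
11+3+2+1
11+2+2+2
10+5+1+1
10+4+2+1
10+3+3+1
10+3+2+2
9+6+1+1
…and 27 more, for 39 total.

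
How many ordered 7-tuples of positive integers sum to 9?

Place 6 bars in the 8 internal gaps of a row of 9 dots: C(8,6) = 28.

28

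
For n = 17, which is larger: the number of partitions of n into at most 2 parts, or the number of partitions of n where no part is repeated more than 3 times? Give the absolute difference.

157

Partitions of 17 into at most 2 parts: 9.
Partitions of 17 where no part is repeated more than 3 times: 166.
|9 − 166| = 157.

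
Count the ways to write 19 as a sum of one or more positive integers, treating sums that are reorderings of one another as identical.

Counting exhaustively, 490 partitions satisfy the conditions.

490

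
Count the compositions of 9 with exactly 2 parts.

By stars and bars with positive parts, the count is C(8,1) = 8.

8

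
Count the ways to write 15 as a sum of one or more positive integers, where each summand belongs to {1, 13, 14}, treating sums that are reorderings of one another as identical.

3

Listing the qualifying partitions of 15:
14 + 1
13 + 1 + 1
1 + 1 + 1 + 1 + 1 + 1 + 1 + 1 + 1 + 1 + 1 + 1 + 1 + 1 + 1
Counting gives 3.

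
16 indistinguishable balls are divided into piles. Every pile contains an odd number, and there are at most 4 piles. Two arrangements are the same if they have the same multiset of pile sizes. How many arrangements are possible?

Listing the qualifying partitions of 16:
1, 15
3, 13
1, 1, 1, 13
5, 11
1, 1, 3, 11
7, 9
1, 1, 5, 9
1, 3, 3, 9
1, 1, 7, 7
1, 3, 5, 7
3, 3, 3, 7
1, 5, 5, 5
3, 3, 5, 5
That's 13 in total.

13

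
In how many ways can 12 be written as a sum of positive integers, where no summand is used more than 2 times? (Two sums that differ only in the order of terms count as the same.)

A partial list (first 12 by largest part):
12
11 + 1
10 + 2
10 + 1 + 1
9 + 3
9 + 2 + 1
8 + 4
8 + 3 + 1
8 + 2 + 2
8 + 2 + 1 + 1
7 + 5
7 + 4 + 1
…and 24 more, for 36 total.

36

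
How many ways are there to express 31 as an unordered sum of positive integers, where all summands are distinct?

Enumerating by decreasing first part gives 340 partitions in all.

340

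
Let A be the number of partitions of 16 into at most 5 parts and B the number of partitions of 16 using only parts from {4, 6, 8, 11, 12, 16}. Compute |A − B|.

95

Partitions of 16 into at most 5 parts: 101.
Partitions of 16 using only parts from {4, 6, 8, 11, 12, 16}: 6.
|101 − 6| = 95.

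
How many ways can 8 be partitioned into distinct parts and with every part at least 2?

3

They are:
8
6,2
5,3
That's 3 in total.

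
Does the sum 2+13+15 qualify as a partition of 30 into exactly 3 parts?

The parts sum to 30, and the condition 'there are exactly 3 summands' holds.

Yes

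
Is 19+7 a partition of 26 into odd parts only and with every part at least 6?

Yes

The parts sum to 26, and the condition 'every summand is odd' holds; the condition 'every summand is at least 6' holds.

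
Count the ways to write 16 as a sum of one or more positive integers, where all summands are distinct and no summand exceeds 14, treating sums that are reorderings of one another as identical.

30

There are too many to list fully; the first 12 (by largest part) are:
2+14
3+13
1+2+13
4+12
1+3+12
5+11
1+4+11
2+3+11
6+10
1+5+10
2+4+10
1+2+3+10
…and 18 more, for 30 total.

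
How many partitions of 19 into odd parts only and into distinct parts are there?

They are:
19
15+3+1
13+5+1
11+7+1
11+5+3
9+7+3

6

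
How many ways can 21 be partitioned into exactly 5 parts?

101

Enumerating by decreasing first part gives 101 partitions in all.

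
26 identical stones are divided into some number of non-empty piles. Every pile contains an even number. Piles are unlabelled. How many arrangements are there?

Counting exhaustively, 101 partitions satisfy the conditions.

101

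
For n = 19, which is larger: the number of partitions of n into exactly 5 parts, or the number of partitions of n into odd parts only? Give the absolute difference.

16

Partitions of 19 into exactly 5 parts: 70.
Partitions of 19 into odd parts only: 54.
|70 − 54| = 16.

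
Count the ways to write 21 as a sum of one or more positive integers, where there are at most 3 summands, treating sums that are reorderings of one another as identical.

48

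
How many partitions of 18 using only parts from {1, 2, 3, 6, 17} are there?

A partial list (first 12 by largest part):
17, 1
6, 6, 6
6, 6, 3, 3
6, 6, 3, 2, 1
6, 6, 3, 1, 1, 1
6, 6, 2, 2, 2
6, 6, 2, 2, 1, 1
6, 6, 2, 1, 1, 1, 1
6, 6, 1, 1, 1, 1, 1, 1
6, 3, 3, 3, 3
6, 3, 3, 3, 2, 1
6, 3, 3, 3, 1, 1, 1
…and 53 more, for 65 total.

65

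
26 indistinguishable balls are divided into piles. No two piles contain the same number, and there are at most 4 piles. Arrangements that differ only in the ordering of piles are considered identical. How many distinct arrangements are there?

Systematic enumeration (by largest part, then next-largest, …) yields 121.

121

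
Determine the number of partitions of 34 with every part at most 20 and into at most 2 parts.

Listing the qualifying partitions of 34:
14 + 20
15 + 19
16 + 18
17 + 17
Counting gives 4.

4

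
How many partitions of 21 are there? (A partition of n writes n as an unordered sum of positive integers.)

Systematic enumeration (by largest part, then next-largest, …) yields 792.

792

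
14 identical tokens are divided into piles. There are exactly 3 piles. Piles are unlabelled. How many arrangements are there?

16

They are:
12+1+1
11+2+1
10+3+1
10+2+2
9+4+1
9+3+2
8+5+1
8+4+2
8+3+3
7+6+1
7+5+2
7+4+3
6+6+2
6+5+3
6+4+4
5+5+4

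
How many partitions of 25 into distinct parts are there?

142

A full systematic count gives 142.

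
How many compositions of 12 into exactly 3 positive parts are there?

55

A composition of 12 into 3 positive parts is chosen by placing 2 dividers among the 11 gaps between 12 units: C(11,2) = 55.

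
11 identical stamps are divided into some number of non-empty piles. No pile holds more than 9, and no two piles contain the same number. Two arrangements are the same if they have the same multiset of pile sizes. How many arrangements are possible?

Enumerating:
9+2
8+3
8+2+1
7+4
7+3+1
6+5
6+4+1
6+3+2
5+4+2
5+3+2+1

10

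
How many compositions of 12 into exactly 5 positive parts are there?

Equivalently, choose which 4 of the 11 gaps become plus signs: C(11,4) = 330.

330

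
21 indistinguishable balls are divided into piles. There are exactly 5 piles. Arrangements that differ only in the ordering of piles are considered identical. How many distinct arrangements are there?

Systematic enumeration (by largest part, then next-largest, …) yields 101.

101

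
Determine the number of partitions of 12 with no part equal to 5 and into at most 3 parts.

Listing the qualifying partitions of 12:
12
11 + 1
10 + 2
10 + 1 + 1
9 + 3
9 + 2 + 1
8 + 4
8 + 3 + 1
8 + 2 + 2
7 + 4 + 1
7 + 3 + 2
6 + 6
6 + 4 + 2
6 + 3 + 3
4 + 4 + 4

15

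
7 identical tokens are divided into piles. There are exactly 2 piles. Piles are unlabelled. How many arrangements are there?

Enumerating:
1,6
2,5
3,4

3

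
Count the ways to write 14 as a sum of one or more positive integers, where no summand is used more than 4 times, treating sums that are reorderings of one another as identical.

100

A full systematic count gives 100.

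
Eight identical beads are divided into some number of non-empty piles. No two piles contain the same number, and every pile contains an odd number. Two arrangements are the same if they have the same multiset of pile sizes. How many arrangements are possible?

2

The partitions of 8 that satisfy the conditions:
7, 1
5, 3
Counting gives 2.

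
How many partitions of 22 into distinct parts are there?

89

Systematic enumeration (by largest part, then next-largest, …) yields 89.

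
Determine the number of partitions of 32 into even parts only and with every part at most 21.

Enumerating by decreasing first part gives 212 partitions in all.

212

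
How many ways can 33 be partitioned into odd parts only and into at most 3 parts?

28

There are too many to list fully; the first 12 (by largest part) are:
33
31 + 1 + 1
29 + 3 + 1
27 + 5 + 1
27 + 3 + 3
25 + 7 + 1
25 + 5 + 3
23 + 9 + 1
23 + 7 + 3
23 + 5 + 5
21 + 11 + 1
21 + 9 + 3
…and 16 more, for 28 total.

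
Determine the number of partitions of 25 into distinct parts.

Systematic enumeration (by largest part, then next-largest, …) yields 142.

142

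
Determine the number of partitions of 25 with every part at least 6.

Listing the qualifying partitions of 25:
25
19 + 6
18 + 7
17 + 8
16 + 9
15 + 10
14 + 11
13 + 12
13 + 6 + 6
12 + 7 + 6
11 + 8 + 6
11 + 7 + 7
10 + 9 + 6
10 + 8 + 7
9 + 9 + 7
9 + 8 + 8
7 + 6 + 6 + 6

17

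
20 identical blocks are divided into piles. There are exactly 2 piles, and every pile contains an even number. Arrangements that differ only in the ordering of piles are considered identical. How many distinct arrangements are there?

5

Listing the qualifying partitions of 20:
18,2
16,4
14,6
12,8
10,10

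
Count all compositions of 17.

65536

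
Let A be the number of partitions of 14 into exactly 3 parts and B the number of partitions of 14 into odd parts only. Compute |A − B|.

Partitions of 14 into exactly 3 parts: 16.
Partitions of 14 into odd parts only: 22.
|16 − 22| = 6.

6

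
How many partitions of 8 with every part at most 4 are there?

15

They are:
4, 4
4, 3, 1
4, 2, 2
4, 2, 1, 1
4, 1, 1, 1, 1
3, 3, 2
3, 3, 1, 1
3, 2, 2, 1
3, 2, 1, 1, 1
3, 1, 1, 1, 1, 1
2, 2, 2, 2
2, 2, 2, 1, 1
2, 2, 1, 1, 1, 1
2, 1, 1, 1, 1, 1, 1
1, 1, 1, 1, 1, 1, 1, 1
That's 15 in total.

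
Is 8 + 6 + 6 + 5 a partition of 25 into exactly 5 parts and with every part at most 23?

No

The parts sum to 25, and the condition 'there are exactly 5 summands' is violated.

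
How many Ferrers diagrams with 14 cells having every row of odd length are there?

Enumerating:
13,1
11,3
11,1,1,1
9,5
9,3,1,1
9,1,1,1,1,1
7,7
7,5,1,1
7,3,3,1
7,3,1,1,1,1
7,1,1,1,1,1,1,1
5,5,3,1
5,5,1,1,1,1
5,3,3,3
5,3,3,1,1,1
5,3,1,1,1,1,1,1
5,1,1,1,1,1,1,1,1,1
3,3,3,3,1,1
3,3,3,1,1,1,1,1
3,3,1,1,1,1,1,1,1,1
3,1,1,1,1,1,1,1,1,1,1,1
1,1,1,1,1,1,1,1,1,1,1,1,1,1
That's 22 in total.

22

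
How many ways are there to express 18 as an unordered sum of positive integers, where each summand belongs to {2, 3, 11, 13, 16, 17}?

7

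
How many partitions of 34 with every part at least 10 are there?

13

Enumerating:
34
24+10
23+11
22+12
21+13
20+14
19+15
18+16
17+17
14+10+10
13+11+10
12+12+10
12+11+11
That's 13 in total.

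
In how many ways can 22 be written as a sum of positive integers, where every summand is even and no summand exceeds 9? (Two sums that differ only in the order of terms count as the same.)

27

A partial list (first 12 by largest part):
8,8,6
8,8,4,2
8,8,2,2,2
8,6,6,2
8,6,4,4
8,6,4,2,2
8,6,2,2,2,2
8,4,4,4,2
8,4,4,2,2,2
8,4,2,2,2,2,2
8,2,2,2,2,2,2,2
6,6,6,4
…and 15 more, for 27 total.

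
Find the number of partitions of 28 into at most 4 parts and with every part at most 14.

Enumerating by decreasing first part gives 126 partitions in all.

126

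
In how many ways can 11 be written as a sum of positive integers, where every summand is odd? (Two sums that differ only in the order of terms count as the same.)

Enumerating:
11
9 + 1 + 1
7 + 3 + 1
7 + 1 + 1 + 1 + 1
5 + 5 + 1
5 + 3 + 3
5 + 3 + 1 + 1 + 1
5 + 1 + 1 + 1 + 1 + 1 + 1
3 + 3 + 3 + 1 + 1
3 + 3 + 1 + 1 + 1 + 1 + 1
3 + 1 + 1 + 1 + 1 + 1 + 1 + 1 + 1
1 + 1 + 1 + 1 + 1 + 1 + 1 + 1 + 1 + 1 + 1

12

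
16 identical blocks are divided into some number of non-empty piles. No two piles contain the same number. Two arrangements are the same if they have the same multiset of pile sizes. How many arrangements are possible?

There are too many to list fully; the first 12 (by largest part) are:
16
15+1
14+2
13+3
13+2+1
12+4
12+3+1
11+5
11+4+1
11+3+2
10+6
10+5+1
…and 20 more, for 32 total.

32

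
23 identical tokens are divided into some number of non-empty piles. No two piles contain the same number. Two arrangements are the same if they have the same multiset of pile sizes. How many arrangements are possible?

104

Systematic enumeration (by largest part, then next-largest, …) yields 104.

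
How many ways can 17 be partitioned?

297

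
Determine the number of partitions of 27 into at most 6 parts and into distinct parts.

There are 192 such partitions.

192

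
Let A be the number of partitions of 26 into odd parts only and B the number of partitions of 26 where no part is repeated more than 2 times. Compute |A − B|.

452

Partitions of 26 into odd parts only: 165.
Partitions of 26 where no part is repeated more than 2 times: 617.
|165 − 617| = 452.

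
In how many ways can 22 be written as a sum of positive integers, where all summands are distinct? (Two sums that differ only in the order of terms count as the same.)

Direct enumeration gives 89 partitions.

89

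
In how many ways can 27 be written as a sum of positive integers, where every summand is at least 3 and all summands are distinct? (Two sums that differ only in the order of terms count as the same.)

59

A partial list (first 12 by largest part):
27
24+3
23+4
22+5
21+6
20+7
20+4+3
19+8
19+5+3
18+9
18+6+3
18+5+4
…and 47 more, for 59 total.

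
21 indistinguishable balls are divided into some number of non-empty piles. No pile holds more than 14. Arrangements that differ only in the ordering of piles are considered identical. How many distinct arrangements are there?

762

There are 762 such partitions.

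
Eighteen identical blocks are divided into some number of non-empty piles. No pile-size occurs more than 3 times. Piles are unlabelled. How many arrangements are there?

Systematic enumeration (by largest part, then next-largest, …) yields 208.

208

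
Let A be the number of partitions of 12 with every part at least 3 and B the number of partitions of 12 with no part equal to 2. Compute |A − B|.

Partitions of 12 with every part at least 3: 9.
Partitions of 12 with no part equal to 2: 35.
|9 − 35| = 26.

26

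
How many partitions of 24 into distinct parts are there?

122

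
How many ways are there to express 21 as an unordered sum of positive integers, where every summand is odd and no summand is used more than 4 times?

41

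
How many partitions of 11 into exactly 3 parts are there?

They are:
9, 1, 1
8, 2, 1
7, 3, 1
7, 2, 2
6, 4, 1
6, 3, 2
5, 5, 1
5, 4, 2
5, 3, 3
4, 4, 3
Counting gives 10.

10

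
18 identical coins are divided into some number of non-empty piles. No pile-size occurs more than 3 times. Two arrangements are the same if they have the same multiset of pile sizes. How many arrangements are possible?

Counting exhaustively, 208 partitions satisfy the conditions.

208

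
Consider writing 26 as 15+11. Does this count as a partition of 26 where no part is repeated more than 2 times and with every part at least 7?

The parts sum to 26, and the condition 'no summand is used more than 2 times' holds; the condition 'every summand is at least 7' holds.

Yes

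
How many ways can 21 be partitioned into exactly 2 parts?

10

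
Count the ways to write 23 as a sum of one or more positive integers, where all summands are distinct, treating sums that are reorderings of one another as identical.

104

Systematic enumeration (by largest part, then next-largest, …) yields 104.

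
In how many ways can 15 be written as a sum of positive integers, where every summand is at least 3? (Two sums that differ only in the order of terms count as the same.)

Enumerating:
15
3 + 12
4 + 11
5 + 10
6 + 9
3 + 3 + 9
7 + 8
3 + 4 + 8
3 + 5 + 7
4 + 4 + 7
3 + 6 + 6
4 + 5 + 6
3 + 3 + 3 + 6
5 + 5 + 5
3 + 3 + 4 + 5
3 + 4 + 4 + 4
3 + 3 + 3 + 3 + 3

17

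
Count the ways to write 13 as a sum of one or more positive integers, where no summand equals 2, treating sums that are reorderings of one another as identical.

There are too many to list fully; the first 12 (by largest part) are:
13
12 + 1
11 + 1 + 1
10 + 3
10 + 1 + 1 + 1
9 + 4
9 + 3 + 1
9 + 1 + 1 + 1 + 1
8 + 5
8 + 4 + 1
8 + 3 + 1 + 1
8 + 1 + 1 + 1 + 1 + 1
…and 33 more, for 45 total.

45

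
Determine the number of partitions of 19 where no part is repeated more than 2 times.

163

Counting exhaustively, 163 partitions satisfy the conditions.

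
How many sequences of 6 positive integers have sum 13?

Place 5 bars in the 12 internal gaps of a row of 13 dots: C(12,5) = 792.

792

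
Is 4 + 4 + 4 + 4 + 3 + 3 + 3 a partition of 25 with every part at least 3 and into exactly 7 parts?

Yes

The parts sum to 25, and the condition 'every summand is at least 3' holds; the condition 'there are exactly 7 summands' holds.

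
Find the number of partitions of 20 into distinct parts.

64

A partial list (first 12 by largest part):
20
19 + 1
18 + 2
17 + 3
17 + 2 + 1
16 + 4
16 + 3 + 1
15 + 5
15 + 4 + 1
15 + 3 + 2
14 + 6
14 + 5 + 1
…and 52 more, for 64 total.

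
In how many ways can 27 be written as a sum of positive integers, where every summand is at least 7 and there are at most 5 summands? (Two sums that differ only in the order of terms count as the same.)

They are:
27
20 + 7
19 + 8
18 + 9
17 + 10
16 + 11
15 + 12
14 + 13
13 + 7 + 7
12 + 8 + 7
11 + 9 + 7
11 + 8 + 8
10 + 10 + 7
10 + 9 + 8
9 + 9 + 9

15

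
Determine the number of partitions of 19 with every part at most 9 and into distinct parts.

21

Listing the qualifying partitions of 19:
9,8,2
9,7,3
9,7,2,1
9,6,4
9,6,3,1
9,5,4,1
9,5,3,2
9,4,3,2,1
8,7,4
8,7,3,1
8,6,5
8,6,4,1
8,6,3,2
8,5,4,2
8,5,3,2,1
7,6,5,1
7,6,4,2
7,6,3,2,1
7,5,4,3
7,5,4,2,1
6,5,4,3,1
That's 21 in total.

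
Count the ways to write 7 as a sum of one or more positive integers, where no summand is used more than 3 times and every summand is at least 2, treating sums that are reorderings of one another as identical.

They are:
7
5+2
4+3
3+2+2
That's 4 in total.

4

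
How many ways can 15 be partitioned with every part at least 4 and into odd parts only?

They are:
15
5+5+5

2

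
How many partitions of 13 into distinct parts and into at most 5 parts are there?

They are:
13
12, 1
11, 2
10, 3
10, 2, 1
9, 4
9, 3, 1
8, 5
8, 4, 1
8, 3, 2
7, 6
7, 5, 1
7, 4, 2
7, 3, 2, 1
6, 5, 2
6, 4, 3
6, 4, 2, 1
5, 4, 3, 1

18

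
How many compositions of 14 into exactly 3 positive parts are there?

78

By stars and bars with positive parts, the count is C(13,2) = 78.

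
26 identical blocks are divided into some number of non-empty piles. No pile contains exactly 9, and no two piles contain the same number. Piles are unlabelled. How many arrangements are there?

Counting exhaustively, 133 partitions satisfy the conditions.

133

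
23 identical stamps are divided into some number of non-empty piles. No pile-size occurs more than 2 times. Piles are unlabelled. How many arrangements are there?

355

Enumerating by decreasing first part gives 355 partitions in all.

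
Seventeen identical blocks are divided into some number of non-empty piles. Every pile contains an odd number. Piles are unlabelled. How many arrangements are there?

A partial list (first 12 by largest part):
17
15 + 1 + 1
13 + 3 + 1
13 + 1 + 1 + 1 + 1
11 + 5 + 1
11 + 3 + 3
11 + 3 + 1 + 1 + 1
11 + 1 + 1 + 1 + 1 + 1 + 1
9 + 7 + 1
9 + 5 + 3
9 + 5 + 1 + 1 + 1
9 + 3 + 3 + 1 + 1
…and 26 more, for 38 total.

38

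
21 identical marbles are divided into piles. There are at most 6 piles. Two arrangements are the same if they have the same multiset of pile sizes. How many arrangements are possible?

331

Direct enumeration gives 331 partitions.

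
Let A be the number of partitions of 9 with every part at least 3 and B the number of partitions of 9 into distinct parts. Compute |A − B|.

Partitions of 9 with every part at least 3: 4.
Partitions of 9 into distinct parts: 8.
|4 − 8| = 4.

4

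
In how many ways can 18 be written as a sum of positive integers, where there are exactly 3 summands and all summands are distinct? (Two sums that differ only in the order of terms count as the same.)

The partitions of 18 that satisfy the conditions:
15, 2, 1
14, 3, 1
13, 4, 1
13, 3, 2
12, 5, 1
12, 4, 2
11, 6, 1
11, 5, 2
11, 4, 3
10, 7, 1
10, 6, 2
10, 5, 3
9, 8, 1
9, 7, 2
9, 6, 3
9, 5, 4
8, 7, 3
8, 6, 4
7, 6, 5
Counting gives 19.

19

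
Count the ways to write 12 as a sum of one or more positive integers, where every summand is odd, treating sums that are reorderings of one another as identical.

15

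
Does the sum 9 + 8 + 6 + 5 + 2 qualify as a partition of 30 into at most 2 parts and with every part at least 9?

The parts sum to 30, and the condition 'there are at most 2 summands' is violated.

No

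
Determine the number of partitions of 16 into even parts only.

Enumerating:
16
2+14
4+12
2+2+12
6+10
2+4+10
2+2+2+10
8+8
2+6+8
4+4+8
2+2+4+8
2+2+2+2+8
4+6+6
2+2+6+6
2+4+4+6
2+2+2+4+6
2+2+2+2+2+6
4+4+4+4
2+2+4+4+4
2+2+2+2+4+4
2+2+2+2+2+2+4
2+2+2+2+2+2+2+2
That's 22 in total.

22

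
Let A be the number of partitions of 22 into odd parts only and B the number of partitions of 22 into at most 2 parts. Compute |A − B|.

77

Partitions of 22 into odd parts only: 89.
Partitions of 22 into at most 2 parts: 12.
|89 − 12| = 77.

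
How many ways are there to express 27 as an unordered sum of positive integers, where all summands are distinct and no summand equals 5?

130

A full systematic count gives 130.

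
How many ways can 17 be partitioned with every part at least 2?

66

There are too many to list fully; the first 12 (by largest part) are:
17
2 + 15
3 + 14
4 + 13
2 + 2 + 13
5 + 12
2 + 3 + 12
6 + 11
2 + 4 + 11
3 + 3 + 11
2 + 2 + 2 + 11
7 + 10
…and 54 more, for 66 total.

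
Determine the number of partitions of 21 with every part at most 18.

Counting exhaustively, 788 partitions satisfy the conditions.

788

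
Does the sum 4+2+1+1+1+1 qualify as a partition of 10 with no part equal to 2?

No

The parts sum to 10, and the condition 'no summand equals 2' is violated.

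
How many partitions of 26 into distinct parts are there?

165

Direct enumeration gives 165 partitions.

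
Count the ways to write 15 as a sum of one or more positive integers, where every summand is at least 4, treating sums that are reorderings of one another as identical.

8

They are:
15
4, 11
5, 10
6, 9
7, 8
4, 4, 7
4, 5, 6
5, 5, 5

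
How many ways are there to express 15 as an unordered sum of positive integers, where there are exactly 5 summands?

30

There are too many to list fully; the first 12 (by largest part) are:
11,1,1,1,1
10,2,1,1,1
9,3,1,1,1
9,2,2,1,1
8,4,1,1,1
8,3,2,1,1
8,2,2,2,1
7,5,1,1,1
7,4,2,1,1
7,3,3,1,1
7,3,2,2,1
7,2,2,2,2
…and 18 more, for 30 total.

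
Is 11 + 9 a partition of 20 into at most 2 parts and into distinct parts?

Yes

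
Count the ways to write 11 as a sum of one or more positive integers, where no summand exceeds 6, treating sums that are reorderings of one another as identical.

44

A partial list (first 12 by largest part):
6,5
6,4,1
6,3,2
6,3,1,1
6,2,2,1
6,2,1,1,1
6,1,1,1,1,1
5,5,1
5,4,2
5,4,1,1
5,3,3
5,3,2,1
…and 32 more, for 44 total.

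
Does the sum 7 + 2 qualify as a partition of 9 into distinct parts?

The parts sum to 9, and the condition 'all summands are distinct' holds.

Yes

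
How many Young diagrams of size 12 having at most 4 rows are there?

34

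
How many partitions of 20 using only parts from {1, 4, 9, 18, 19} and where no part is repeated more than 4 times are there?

Listing the qualifying partitions of 20:
1,19
1,1,18
1,1,9,9
1,1,1,4,4,9
1,1,1,1,4,4,4,4

5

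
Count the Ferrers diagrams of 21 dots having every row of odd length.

76

There are 76 such partitions.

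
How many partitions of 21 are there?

792

Direct enumeration gives 792 partitions.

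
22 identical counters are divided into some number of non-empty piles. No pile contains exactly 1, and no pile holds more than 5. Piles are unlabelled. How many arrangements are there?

34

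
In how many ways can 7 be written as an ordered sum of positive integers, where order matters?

There are 6 gaps and each independently is a cut or not, giving 2^6 = 64.

64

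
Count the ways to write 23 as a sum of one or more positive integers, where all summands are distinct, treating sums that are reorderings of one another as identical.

104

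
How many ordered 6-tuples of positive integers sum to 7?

By stars and bars with positive parts, the count is C(6,5) = 6.

6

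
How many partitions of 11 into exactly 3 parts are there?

10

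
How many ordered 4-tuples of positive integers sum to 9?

56

A composition of 9 into 4 positive parts is chosen by placing 3 dividers among the 8 gaps between 9 units: C(8,3) = 56.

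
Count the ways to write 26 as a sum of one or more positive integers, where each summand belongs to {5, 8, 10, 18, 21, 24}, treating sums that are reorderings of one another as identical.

4

Listing the qualifying partitions of 26:
21,5
18,8
10,8,8
8,8,5,5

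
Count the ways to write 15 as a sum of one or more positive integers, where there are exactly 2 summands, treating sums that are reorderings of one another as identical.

The partitions of 15 that satisfy the conditions:
14+1
13+2
12+3
11+4
10+5
9+6
8+7

7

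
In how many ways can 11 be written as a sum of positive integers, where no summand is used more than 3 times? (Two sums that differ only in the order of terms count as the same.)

A partial list (first 12 by largest part):
11
10,1
9,2
9,1,1
8,3
8,2,1
8,1,1,1
7,4
7,3,1
7,2,2
7,2,1,1
6,5
…and 26 more, for 38 total.

38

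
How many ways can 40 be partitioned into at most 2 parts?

21

Listing the qualifying partitions of 40:
40
39,1
38,2
37,3
36,4
35,5
34,6
33,7
32,8
31,9
30,10
29,11
28,12
27,13
26,14
25,15
24,16
23,17
22,18
21,19
20,20
That's 21 in total.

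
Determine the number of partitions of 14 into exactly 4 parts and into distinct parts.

5

They are:
8+3+2+1
7+4+2+1
6+5+2+1
6+4+3+1
5+4+3+2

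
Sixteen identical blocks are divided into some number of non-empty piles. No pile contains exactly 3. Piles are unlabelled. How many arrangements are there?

There are 130 such partitions.

130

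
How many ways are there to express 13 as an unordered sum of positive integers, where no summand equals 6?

86

Counting exhaustively, 86 partitions satisfy the conditions.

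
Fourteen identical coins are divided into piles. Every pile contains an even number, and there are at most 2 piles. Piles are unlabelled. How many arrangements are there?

Listing the qualifying partitions of 14:
14
2 + 12
4 + 10
6 + 8

4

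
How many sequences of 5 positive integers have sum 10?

By stars and bars with positive parts, the count is C(9,4) = 126.

126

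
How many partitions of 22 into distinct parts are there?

Systematic enumeration (by largest part, then next-largest, …) yields 89.

89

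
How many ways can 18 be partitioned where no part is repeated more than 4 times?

262

Counting exhaustively, 262 partitions satisfy the conditions.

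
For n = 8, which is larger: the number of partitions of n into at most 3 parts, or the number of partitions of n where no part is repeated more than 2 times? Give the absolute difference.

3

Partitions of 8 into at most 3 parts: 10.
Partitions of 8 where no part is repeated more than 2 times: 13.
|10 − 13| = 3.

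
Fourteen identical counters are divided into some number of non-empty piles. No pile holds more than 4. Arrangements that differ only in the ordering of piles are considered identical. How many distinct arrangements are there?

47

There are too many to list fully; the first 12 (by largest part) are:
4+4+4+2
4+4+4+1+1
4+4+3+3
4+4+3+2+1
4+4+3+1+1+1
4+4+2+2+2
4+4+2+2+1+1
4+4+2+1+1+1+1
4+4+1+1+1+1+1+1
4+3+3+3+1
4+3+3+2+2
4+3+3+2+1+1
…and 35 more, for 47 total.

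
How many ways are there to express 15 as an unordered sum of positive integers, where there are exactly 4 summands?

There are too many to list fully; the first 12 (by largest part) are:
12, 1, 1, 1
11, 2, 1, 1
10, 3, 1, 1
10, 2, 2, 1
9, 4, 1, 1
9, 3, 2, 1
9, 2, 2, 2
8, 5, 1, 1
8, 4, 2, 1
8, 3, 3, 1
8, 3, 2, 2
7, 6, 1, 1
…and 15 more, for 27 total.

27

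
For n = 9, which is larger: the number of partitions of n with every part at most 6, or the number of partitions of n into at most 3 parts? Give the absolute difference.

Partitions of 9 with every part at most 6: 26.
Partitions of 9 into at most 3 parts: 12.
|26 − 12| = 14.

14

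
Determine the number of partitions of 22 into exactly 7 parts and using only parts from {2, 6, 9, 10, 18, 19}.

2

Listing the qualifying partitions of 22:
10,2,2,2,2,2,2
6,6,2,2,2,2,2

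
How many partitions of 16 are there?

A full systematic count gives 231.

231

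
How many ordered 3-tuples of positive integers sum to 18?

136

A composition of 18 into 3 positive parts is chosen by placing 2 dividers among the 17 gaps between 18 units: C(17,2) = 136.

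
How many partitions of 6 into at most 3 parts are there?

The partitions of 6 that satisfy the conditions:
6
1+5
2+4
1+1+4
3+3
1+2+3
2+2+2

7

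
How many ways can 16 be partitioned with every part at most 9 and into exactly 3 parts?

Listing the qualifying partitions of 16:
1+6+9
2+5+9
3+4+9
1+7+8
2+6+8
3+5+8
4+4+8
2+7+7
3+6+7
4+5+7
4+6+6
5+5+6
That's 12 in total.

12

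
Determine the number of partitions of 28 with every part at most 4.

There are 249 such partitions.

249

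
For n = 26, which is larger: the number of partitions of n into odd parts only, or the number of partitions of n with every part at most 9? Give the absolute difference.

Partitions of 26 into odd parts only: 165.
Partitions of 26 with every part at most 9: 1549.
|165 − 1549| = 1384.

1384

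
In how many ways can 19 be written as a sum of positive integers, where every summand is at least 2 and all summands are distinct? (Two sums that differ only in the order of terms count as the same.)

A partial list (first 12 by largest part):
19
17 + 2
16 + 3
15 + 4
14 + 5
14 + 3 + 2
13 + 6
13 + 4 + 2
12 + 7
12 + 5 + 2
12 + 4 + 3
11 + 8
…and 17 more, for 29 total.

29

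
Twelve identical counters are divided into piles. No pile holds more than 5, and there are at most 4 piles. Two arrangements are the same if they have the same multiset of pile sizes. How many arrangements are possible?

They are:
5,5,2
5,5,1,1
5,4,3
5,4,2,1
5,3,3,1
5,3,2,2
4,4,4
4,4,3,1
4,4,2,2
4,3,3,2
3,3,3,3

11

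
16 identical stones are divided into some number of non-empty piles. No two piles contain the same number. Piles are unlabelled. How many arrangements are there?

32

A partial list (first 12 by largest part):
16
15, 1
14, 2
13, 3
13, 2, 1
12, 4
12, 3, 1
11, 5
11, 4, 1
11, 3, 2
10, 6
10, 5, 1
…and 20 more, for 32 total.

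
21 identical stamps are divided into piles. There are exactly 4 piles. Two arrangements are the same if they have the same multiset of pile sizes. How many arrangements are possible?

72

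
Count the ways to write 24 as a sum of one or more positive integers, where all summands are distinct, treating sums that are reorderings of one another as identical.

122

Counting exhaustively, 122 partitions satisfy the conditions.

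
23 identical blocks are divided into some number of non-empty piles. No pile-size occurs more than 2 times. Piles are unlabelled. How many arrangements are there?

355

Systematic enumeration (by largest part, then next-largest, …) yields 355.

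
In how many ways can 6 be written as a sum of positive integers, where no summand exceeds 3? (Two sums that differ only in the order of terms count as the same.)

7

They are:
3, 3
3, 2, 1
3, 1, 1, 1
2, 2, 2
2, 2, 1, 1
2, 1, 1, 1, 1
1, 1, 1, 1, 1, 1
Counting gives 7.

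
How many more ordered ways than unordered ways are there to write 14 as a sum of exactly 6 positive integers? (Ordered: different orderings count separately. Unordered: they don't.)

1267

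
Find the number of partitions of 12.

Direct enumeration gives 77 partitions.

77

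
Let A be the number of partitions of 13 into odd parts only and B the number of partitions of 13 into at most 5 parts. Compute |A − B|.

Partitions of 13 into odd parts only: 18.
Partitions of 13 into at most 5 parts: 57.
|18 − 57| = 39.

39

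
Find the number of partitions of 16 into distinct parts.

There are too many to list fully; the first 12 (by largest part) are:
16
15,1
14,2
13,3
13,2,1
12,4
12,3,1
11,5
11,4,1
11,3,2
10,6
10,5,1
…and 20 more, for 32 total.

32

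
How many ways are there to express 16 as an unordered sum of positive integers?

231

A full systematic count gives 231.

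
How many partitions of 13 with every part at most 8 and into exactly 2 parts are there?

Listing the qualifying partitions of 13:
8 + 5
7 + 6

2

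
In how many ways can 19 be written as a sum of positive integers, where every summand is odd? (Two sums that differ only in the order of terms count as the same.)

54

There are too many to list fully; the first 12 (by largest part) are:
19
17, 1, 1
15, 3, 1
15, 1, 1, 1, 1
13, 5, 1
13, 3, 3
13, 3, 1, 1, 1
13, 1, 1, 1, 1, 1, 1
11, 7, 1
11, 5, 3
11, 5, 1, 1, 1
11, 3, 3, 1, 1
…and 42 more, for 54 total.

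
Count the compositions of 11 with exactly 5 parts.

210

Equivalently, choose which 4 of the 10 gaps become plus signs: C(10,4) = 210.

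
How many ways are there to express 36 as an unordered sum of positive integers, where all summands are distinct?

Systematic enumeration (by largest part, then next-largest, …) yields 668.

668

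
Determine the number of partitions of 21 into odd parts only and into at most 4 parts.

13

The partitions of 21 that satisfy the conditions:
21
19,1,1
17,3,1
15,5,1
15,3,3
13,7,1
13,5,3
11,9,1
11,7,3
11,5,5
9,9,3
9,7,5
7,7,7
That's 13 in total.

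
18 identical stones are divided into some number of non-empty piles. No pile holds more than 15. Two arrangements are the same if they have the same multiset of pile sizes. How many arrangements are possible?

Direct enumeration gives 381 partitions.

381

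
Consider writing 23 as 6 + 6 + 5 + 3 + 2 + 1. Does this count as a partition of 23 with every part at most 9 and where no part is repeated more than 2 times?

The parts sum to 23, and the condition 'no summand exceeds 9' holds; the condition 'no summand is used more than 2 times' holds.

Yes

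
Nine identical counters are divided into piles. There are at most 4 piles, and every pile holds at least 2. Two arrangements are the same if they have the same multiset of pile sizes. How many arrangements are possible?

8

Listing the qualifying partitions of 9:
9
7,2
6,3
5,4
5,2,2
4,3,2
3,3,3
3,2,2,2
Counting gives 8.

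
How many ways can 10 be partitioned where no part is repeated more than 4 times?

34

There are too many to list fully; the first 12 (by largest part) are:
10
1+9
2+8
1+1+8
3+7
1+2+7
1+1+1+7
4+6
1+3+6
2+2+6
1+1+2+6
1+1+1+1+6
…and 22 more, for 34 total.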